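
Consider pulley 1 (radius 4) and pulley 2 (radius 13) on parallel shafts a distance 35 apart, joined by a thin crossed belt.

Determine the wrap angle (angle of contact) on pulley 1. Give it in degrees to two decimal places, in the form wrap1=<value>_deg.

crossed belt: β = asin((r1+r2)/C) = asin(17/35) = 29.0593°
wrap1 = wrap2 = π + 2β = 238.1186°

wrap1=238.12_deg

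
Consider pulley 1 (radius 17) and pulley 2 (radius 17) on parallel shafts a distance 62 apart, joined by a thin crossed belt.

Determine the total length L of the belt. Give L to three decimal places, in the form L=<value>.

crossed belt: β = asin((r1+r2)/C) = asin(34/62) = 33.2564°
wrap1 = wrap2 = π + 2β = 246.5129°
tangent length = C·cosβ = 51.8459
L = (r1+r2)·wrap + 2·C·cosβ = 34·4.3025 + 2·51.8459 = 249.9755

L=249.976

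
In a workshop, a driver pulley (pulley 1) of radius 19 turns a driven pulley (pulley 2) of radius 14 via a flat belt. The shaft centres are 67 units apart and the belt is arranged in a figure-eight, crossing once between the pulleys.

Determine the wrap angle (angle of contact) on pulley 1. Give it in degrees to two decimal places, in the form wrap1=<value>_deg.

crossed belt: β = asin((r1+r2)/C) = asin(33/67) = 29.5075°
wrap1 = wrap2 = π + 2β = 239.0150°

wrap1=239.01_deg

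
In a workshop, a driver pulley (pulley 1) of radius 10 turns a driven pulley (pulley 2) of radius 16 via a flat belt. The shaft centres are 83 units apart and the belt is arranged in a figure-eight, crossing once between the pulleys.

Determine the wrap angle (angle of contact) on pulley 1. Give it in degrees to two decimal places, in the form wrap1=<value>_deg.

crossed belt: β = asin((r1+r2)/C) = asin(26/83) = 18.2554°
wrap1 = wrap2 = π + 2β = 216.5108°

wrap1=216.51_deg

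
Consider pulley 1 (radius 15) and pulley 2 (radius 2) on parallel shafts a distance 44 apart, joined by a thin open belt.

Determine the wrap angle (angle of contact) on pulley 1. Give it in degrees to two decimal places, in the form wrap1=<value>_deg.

open belt: β = asin((r2−r1)/C) = asin(-13/44) = -17.1848°
wrap1 = π − 2β = 214.3696°
wrap2 = π + 2β = 145.6304°

wrap1=214.37_deg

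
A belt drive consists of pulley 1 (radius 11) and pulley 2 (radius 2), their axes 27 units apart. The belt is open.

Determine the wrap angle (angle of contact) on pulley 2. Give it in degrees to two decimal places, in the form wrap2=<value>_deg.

wrap2=141.06_deg

open belt: β = asin((r2−r1)/C) = asin(-9/27) = -19.4712°
wrap1 = π − 2β = 218.9424°
wrap2 = π + 2β = 141.0576°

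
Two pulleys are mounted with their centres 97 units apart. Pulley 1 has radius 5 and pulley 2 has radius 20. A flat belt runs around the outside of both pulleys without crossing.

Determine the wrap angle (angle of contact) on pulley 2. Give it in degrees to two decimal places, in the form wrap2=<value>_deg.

open belt: β = asin((r2−r1)/C) = asin(15/97) = 8.8959°
wrap1 = π − 2β = 162.2083°
wrap2 = π + 2β = 197.7917°

wrap2=197.79_deg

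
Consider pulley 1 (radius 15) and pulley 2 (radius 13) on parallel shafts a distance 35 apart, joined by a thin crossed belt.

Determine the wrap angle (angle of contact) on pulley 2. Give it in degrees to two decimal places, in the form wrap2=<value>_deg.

wrap2=286.26_deg

crossed belt: β = asin((r1+r2)/C) = asin(28/35) = 53.1301°
wrap1 = wrap2 = π + 2β = 286.2602°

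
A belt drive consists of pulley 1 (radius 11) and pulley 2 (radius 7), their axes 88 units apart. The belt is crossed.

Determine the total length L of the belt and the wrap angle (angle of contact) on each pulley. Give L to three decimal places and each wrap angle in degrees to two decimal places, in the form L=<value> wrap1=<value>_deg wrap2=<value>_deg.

crossed belt: β = asin((r1+r2)/C) = asin(18/88) = 11.8029°
wrap1 = wrap2 = π + 2β = 203.6058°
tangent length = C·cosβ = 86.1394
L = (r1+r2)·wrap + 2·C·cosβ = 18·3.5536 + 2·86.1394 = 236.2435

L=236.243 wrap1=203.61_deg wrap2=203.61_deg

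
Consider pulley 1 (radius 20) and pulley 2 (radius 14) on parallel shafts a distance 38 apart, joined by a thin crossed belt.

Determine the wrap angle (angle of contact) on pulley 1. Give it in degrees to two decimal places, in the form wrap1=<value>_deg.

crossed belt: β = asin((r1+r2)/C) = asin(34/38) = 63.4746°
wrap1 = wrap2 = π + 2β = 306.9493°

wrap1=306.95_deg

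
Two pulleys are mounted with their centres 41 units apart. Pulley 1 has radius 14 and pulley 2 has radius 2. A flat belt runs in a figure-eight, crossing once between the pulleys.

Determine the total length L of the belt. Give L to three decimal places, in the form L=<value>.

L=138.593

crossed belt: β = asin((r1+r2)/C) = asin(16/41) = 22.9697°
wrap1 = wrap2 = π + 2β = 225.9394°
tangent length = C·cosβ = 37.7492
L = (r1+r2)·wrap + 2·C·cosβ = 16·3.9434 + 2·37.7492 = 138.5925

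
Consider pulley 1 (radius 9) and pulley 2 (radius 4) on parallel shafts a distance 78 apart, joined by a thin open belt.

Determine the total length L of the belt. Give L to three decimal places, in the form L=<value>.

open belt: β = asin((r2−r1)/C) = asin(-5/78) = -3.6753°
wrap1 = π − 2β = 187.3507°
wrap2 = π + 2β = 172.6493°
tangent length = C·cosβ = 77.8396
L = r1·wrap1 + r2·wrap2 + 2·C·cosβ = 9·3.2699 + 4·3.0133 + 2·77.8396 = 197.1613

L=197.161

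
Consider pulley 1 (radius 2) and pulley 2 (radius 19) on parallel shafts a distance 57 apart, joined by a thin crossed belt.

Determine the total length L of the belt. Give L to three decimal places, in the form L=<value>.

crossed belt: β = asin((r1+r2)/C) = asin(21/57) = 21.6183°
wrap1 = wrap2 = π + 2β = 223.2365°
tangent length = C·cosβ = 52.9906
L = (r1+r2)·wrap + 2·C·cosβ = 21·3.8962 + 2·52.9906 = 187.8016

L=187.802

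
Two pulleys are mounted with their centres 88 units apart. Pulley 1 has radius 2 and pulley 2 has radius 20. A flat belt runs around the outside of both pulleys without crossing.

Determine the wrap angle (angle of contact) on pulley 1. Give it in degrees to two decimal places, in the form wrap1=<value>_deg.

wrap1=156.39_deg

open belt: β = asin((r2−r1)/C) = asin(18/88) = 11.8029°
wrap1 = π − 2β = 156.3942°
wrap2 = π + 2β = 203.6058°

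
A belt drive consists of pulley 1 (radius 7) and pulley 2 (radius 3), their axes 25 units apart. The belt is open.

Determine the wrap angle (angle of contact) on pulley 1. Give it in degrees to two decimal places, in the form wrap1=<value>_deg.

wrap1=198.41_deg

open belt: β = asin((r2−r1)/C) = asin(-4/25) = -9.2069°
wrap1 = π − 2β = 198.4138°
wrap2 = π + 2β = 161.5862°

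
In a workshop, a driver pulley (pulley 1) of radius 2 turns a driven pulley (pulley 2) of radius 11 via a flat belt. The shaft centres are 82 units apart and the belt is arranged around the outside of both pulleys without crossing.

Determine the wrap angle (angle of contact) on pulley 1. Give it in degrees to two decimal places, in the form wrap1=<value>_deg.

open belt: β = asin((r2−r1)/C) = asin(9/82) = 6.3013°
wrap1 = π − 2β = 167.3975°
wrap2 = π + 2β = 192.6025°

wrap1=167.40_deg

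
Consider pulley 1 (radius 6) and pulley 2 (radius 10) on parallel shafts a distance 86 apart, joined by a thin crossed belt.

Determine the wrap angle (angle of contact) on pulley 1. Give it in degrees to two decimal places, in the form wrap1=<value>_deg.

crossed belt: β = asin((r1+r2)/C) = asin(16/86) = 10.7222°
wrap1 = wrap2 = π + 2β = 201.4443°

wrap1=201.44_deg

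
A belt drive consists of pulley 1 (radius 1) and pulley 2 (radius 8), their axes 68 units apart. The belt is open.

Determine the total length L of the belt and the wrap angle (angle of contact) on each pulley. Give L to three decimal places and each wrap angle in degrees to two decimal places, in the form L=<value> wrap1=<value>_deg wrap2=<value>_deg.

open belt: β = asin((r2−r1)/C) = asin(7/68) = 5.9086°
wrap1 = π − 2β = 168.1829°
wrap2 = π + 2β = 191.8171°
tangent length = C·cosβ = 67.6387
L = r1·wrap1 + r2·wrap2 + 2·C·cosβ = 1·2.9353 + 8·3.3478 + 2·67.6387 = 164.9956

L=164.996 wrap1=168.18_deg wrap2=191.82_deg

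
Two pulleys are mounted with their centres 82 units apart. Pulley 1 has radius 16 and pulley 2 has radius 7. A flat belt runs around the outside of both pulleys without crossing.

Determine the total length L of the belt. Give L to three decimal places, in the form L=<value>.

L=237.245

open belt: β = asin((r2−r1)/C) = asin(-9/82) = -6.3013°
wrap1 = π − 2β = 192.6025°
wrap2 = π + 2β = 167.3975°
tangent length = C·cosβ = 81.5046
L = r1·wrap1 + r2·wrap2 + 2·C·cosβ = 16·3.3615 + 7·2.9216 + 2·81.5046 = 237.2454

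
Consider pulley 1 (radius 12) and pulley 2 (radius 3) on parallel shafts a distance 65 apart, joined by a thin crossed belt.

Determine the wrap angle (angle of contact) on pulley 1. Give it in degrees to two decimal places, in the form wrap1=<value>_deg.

crossed belt: β = asin((r1+r2)/C) = asin(15/65) = 13.3424°
wrap1 = wrap2 = π + 2β = 206.6847°

wrap1=206.68_deg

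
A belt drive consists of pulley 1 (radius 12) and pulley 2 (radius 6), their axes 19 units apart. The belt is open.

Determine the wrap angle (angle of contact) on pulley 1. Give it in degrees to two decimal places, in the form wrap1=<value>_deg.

open belt: β = asin((r2−r1)/C) = asin(-6/19) = -18.4085°
wrap1 = π − 2β = 216.8170°
wrap2 = π + 2β = 143.1830°

wrap1=216.82_deg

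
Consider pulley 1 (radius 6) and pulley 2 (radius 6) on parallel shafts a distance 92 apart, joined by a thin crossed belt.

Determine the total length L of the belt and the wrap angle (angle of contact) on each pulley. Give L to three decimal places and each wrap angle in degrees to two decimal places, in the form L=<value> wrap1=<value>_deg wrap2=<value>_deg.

crossed belt: β = asin((r1+r2)/C) = asin(12/92) = 7.4947°
wrap1 = wrap2 = π + 2β = 194.9894°
tangent length = C·cosβ = 91.2140
L = (r1+r2)·wrap + 2·C·cosβ = 12·3.4032 + 2·91.2140 = 223.2666

L=223.267 wrap1=194.99_deg wrap2=194.99_deg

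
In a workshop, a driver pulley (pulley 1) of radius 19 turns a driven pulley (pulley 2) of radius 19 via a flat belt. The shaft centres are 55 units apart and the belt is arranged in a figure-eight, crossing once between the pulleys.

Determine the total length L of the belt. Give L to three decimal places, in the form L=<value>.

L=256.873

crossed belt: β = asin((r1+r2)/C) = asin(38/55) = 43.7021°
wrap1 = wrap2 = π + 2β = 267.4042°
tangent length = C·cosβ = 39.7618
L = (r1+r2)·wrap + 2·C·cosβ = 38·4.6671 + 2·39.7618 = 256.8728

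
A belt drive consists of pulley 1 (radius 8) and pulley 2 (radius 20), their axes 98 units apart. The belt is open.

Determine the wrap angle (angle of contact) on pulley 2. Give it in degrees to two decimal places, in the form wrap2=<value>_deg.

wrap2=194.07_deg

open belt: β = asin((r2−r1)/C) = asin(12/98) = 7.0335°
wrap1 = π − 2β = 165.9331°
wrap2 = π + 2β = 194.0669°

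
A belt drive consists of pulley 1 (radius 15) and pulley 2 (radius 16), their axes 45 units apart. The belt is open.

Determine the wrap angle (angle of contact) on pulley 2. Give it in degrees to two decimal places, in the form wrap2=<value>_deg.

open belt: β = asin((r2−r1)/C) = asin(1/45) = 1.2733°
wrap1 = π − 2β = 177.4533°
wrap2 = π + 2β = 182.5467°

wrap2=182.55_deg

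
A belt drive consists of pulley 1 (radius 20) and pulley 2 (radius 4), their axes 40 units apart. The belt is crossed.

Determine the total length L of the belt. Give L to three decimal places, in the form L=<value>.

crossed belt: β = asin((r1+r2)/C) = asin(24/40) = 36.8699°
wrap1 = wrap2 = π + 2β = 253.7398°
tangent length = C·cosβ = 32.0000
L = (r1+r2)·wrap + 2·C·cosβ = 24·4.4286 + 2·32.0000 = 170.2863

L=170.286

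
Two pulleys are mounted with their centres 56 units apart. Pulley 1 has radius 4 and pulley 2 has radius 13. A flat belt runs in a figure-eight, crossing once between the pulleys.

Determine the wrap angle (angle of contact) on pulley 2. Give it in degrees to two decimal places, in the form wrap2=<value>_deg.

crossed belt: β = asin((r1+r2)/C) = asin(17/56) = 17.6722°
wrap1 = wrap2 = π + 2β = 215.3445°

wrap2=215.34_deg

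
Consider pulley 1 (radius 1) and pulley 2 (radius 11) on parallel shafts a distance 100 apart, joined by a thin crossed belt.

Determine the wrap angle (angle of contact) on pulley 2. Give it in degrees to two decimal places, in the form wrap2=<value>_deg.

wrap2=193.78_deg

crossed belt: β = asin((r1+r2)/C) = asin(12/100) = 6.8921°
wrap1 = wrap2 = π + 2β = 193.7842°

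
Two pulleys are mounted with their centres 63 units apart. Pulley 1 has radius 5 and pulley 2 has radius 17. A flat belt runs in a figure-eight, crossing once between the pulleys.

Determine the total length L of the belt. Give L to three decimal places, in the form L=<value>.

crossed belt: β = asin((r1+r2)/C) = asin(22/63) = 20.4388°
wrap1 = wrap2 = π + 2β = 220.8776°
tangent length = C·cosβ = 59.0339
L = (r1+r2)·wrap + 2·C·cosβ = 22·3.8550 + 2·59.0339 = 202.8787

L=202.879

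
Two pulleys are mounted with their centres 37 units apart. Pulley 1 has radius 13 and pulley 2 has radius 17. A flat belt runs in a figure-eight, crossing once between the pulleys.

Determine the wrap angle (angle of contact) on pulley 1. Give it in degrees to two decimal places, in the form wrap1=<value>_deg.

crossed belt: β = asin((r1+r2)/C) = asin(30/37) = 54.1752°
wrap1 = wrap2 = π + 2β = 288.3505°

wrap1=288.35_deg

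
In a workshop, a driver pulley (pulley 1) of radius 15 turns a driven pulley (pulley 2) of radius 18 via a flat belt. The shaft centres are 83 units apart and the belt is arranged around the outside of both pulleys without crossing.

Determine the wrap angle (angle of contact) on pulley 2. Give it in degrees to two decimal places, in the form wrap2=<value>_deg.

open belt: β = asin((r2−r1)/C) = asin(3/83) = 2.0714°
wrap1 = π − 2β = 175.8572°
wrap2 = π + 2β = 184.1428°

wrap2=184.14_deg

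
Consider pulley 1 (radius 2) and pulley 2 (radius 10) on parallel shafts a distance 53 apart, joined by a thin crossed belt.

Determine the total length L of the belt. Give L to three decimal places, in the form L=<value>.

L=146.428

crossed belt: β = asin((r1+r2)/C) = asin(12/53) = 13.0861°
wrap1 = wrap2 = π + 2β = 206.1722°
tangent length = C·cosβ = 51.6236
L = (r1+r2)·wrap + 2·C·cosβ = 12·3.5984 + 2·51.6236 = 146.4279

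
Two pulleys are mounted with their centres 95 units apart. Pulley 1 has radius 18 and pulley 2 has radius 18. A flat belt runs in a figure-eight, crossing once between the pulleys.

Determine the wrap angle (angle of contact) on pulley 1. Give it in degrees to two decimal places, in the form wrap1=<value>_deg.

wrap1=224.54_deg

crossed belt: β = asin((r1+r2)/C) = asin(36/95) = 22.2685°
wrap1 = wrap2 = π + 2β = 224.5370°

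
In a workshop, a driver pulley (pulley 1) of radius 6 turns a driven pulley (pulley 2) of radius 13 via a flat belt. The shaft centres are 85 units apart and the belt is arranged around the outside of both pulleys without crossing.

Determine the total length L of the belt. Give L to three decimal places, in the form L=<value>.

L=230.267

open belt: β = asin((r2−r1)/C) = asin(7/85) = 4.7238°
wrap1 = π − 2β = 170.5523°
wrap2 = π + 2β = 189.4477°
tangent length = C·cosβ = 84.7113
L = r1·wrap1 + r2·wrap2 + 2·C·cosβ = 6·2.9767 + 13·3.3065 + 2·84.7113 = 230.2671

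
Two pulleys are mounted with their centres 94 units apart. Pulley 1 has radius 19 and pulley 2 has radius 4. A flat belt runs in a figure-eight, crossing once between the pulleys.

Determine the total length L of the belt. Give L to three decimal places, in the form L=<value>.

L=265.913

crossed belt: β = asin((r1+r2)/C) = asin(23/94) = 14.1630°
wrap1 = wrap2 = π + 2β = 208.3259°
tangent length = C·cosβ = 91.1427
L = (r1+r2)·wrap + 2·C·cosβ = 23·3.6360 + 2·91.1427 = 265.9129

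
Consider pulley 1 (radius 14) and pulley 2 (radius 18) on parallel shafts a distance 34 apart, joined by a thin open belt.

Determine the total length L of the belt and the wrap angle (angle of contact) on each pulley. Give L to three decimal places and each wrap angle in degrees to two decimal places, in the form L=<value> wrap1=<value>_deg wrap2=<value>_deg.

open belt: β = asin((r2−r1)/C) = asin(4/34) = 6.7563°
wrap1 = π − 2β = 166.4873°
wrap2 = π + 2β = 193.5127°
tangent length = C·cosβ = 33.7639
L = r1·wrap1 + r2·wrap2 + 2·C·cosβ = 14·2.9058 + 18·3.3774 + 2·33.7639 = 169.0021

L=169.002 wrap1=166.49_deg wrap2=193.51_deg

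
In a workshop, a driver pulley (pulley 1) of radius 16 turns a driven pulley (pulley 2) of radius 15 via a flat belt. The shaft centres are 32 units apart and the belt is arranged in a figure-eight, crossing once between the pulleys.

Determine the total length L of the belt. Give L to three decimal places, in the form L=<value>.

crossed belt: β = asin((r1+r2)/C) = asin(31/32) = 75.6385°
wrap1 = wrap2 = π + 2β = 331.2770°
tangent length = C·cosβ = 7.9373
L = (r1+r2)·wrap + 2·C·cosβ = 31·5.7819 + 2·7.9373 = 195.1126

L=195.113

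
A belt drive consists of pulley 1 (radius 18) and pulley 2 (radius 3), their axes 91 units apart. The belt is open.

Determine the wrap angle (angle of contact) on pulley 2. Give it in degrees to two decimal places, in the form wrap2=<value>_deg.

wrap2=161.02_deg

open belt: β = asin((r2−r1)/C) = asin(-15/91) = -9.4877°
wrap1 = π − 2β = 198.9753°
wrap2 = π + 2β = 161.0247°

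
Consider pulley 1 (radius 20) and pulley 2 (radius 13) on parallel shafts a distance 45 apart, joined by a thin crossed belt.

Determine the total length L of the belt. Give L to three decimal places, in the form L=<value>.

L=219.193

crossed belt: β = asin((r1+r2)/C) = asin(33/45) = 47.1666°
wrap1 = wrap2 = π + 2β = 274.3331°
tangent length = C·cosβ = 30.5941
L = (r1+r2)·wrap + 2·C·cosβ = 33·4.7880 + 2·30.5941 = 219.1928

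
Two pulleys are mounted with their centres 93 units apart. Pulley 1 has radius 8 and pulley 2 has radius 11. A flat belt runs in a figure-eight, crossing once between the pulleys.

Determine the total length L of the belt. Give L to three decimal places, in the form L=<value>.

crossed belt: β = asin((r1+r2)/C) = asin(19/93) = 11.7886°
wrap1 = wrap2 = π + 2β = 203.5772°
tangent length = C·cosβ = 91.0385
L = (r1+r2)·wrap + 2·C·cosβ = 19·3.5531 + 2·91.0385 = 249.5857

L=249.586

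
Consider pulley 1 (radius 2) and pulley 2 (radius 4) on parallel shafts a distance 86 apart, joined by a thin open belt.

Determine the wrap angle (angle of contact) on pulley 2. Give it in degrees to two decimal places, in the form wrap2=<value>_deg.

wrap2=182.67_deg

open belt: β = asin((r2−r1)/C) = asin(2/86) = 1.3326°
wrap1 = π − 2β = 177.3348°
wrap2 = π + 2β = 182.6652°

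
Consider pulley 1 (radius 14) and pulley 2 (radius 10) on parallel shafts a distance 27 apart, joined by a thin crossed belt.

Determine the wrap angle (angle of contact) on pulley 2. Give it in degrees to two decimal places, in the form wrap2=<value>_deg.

crossed belt: β = asin((r1+r2)/C) = asin(24/27) = 62.7340°
wrap1 = wrap2 = π + 2β = 305.4679°

wrap2=305.47_deg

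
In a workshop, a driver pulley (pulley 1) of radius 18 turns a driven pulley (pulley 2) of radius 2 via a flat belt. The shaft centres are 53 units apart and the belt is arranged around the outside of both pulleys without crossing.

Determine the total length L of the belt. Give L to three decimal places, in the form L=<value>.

open belt: β = asin((r2−r1)/C) = asin(-16/53) = -17.5710°
wrap1 = π − 2β = 215.1419°
wrap2 = π + 2β = 144.8581°
tangent length = C·cosβ = 50.5272
L = r1·wrap1 + r2·wrap2 + 2·C·cosβ = 18·3.7549 + 2·2.5283 + 2·50.5272 = 173.6998

L=173.700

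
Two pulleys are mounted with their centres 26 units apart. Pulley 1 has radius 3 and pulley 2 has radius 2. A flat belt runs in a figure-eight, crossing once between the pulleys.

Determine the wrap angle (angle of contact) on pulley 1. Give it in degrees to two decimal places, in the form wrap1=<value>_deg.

wrap1=202.17_deg

crossed belt: β = asin((r1+r2)/C) = asin(5/26) = 11.0875°
wrap1 = wrap2 = π + 2β = 202.1750°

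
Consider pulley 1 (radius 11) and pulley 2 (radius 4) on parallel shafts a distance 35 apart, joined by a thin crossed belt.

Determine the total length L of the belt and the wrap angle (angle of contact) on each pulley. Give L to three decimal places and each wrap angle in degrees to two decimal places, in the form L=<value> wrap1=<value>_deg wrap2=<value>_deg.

L=123.657 wrap1=230.75_deg wrap2=230.75_deg

crossed belt: β = asin((r1+r2)/C) = asin(15/35) = 25.3769°
wrap1 = wrap2 = π + 2β = 230.7539°
tangent length = C·cosβ = 31.6228
L = (r1+r2)·wrap + 2·C·cosβ = 15·4.0274 + 2·31.6228 = 123.6568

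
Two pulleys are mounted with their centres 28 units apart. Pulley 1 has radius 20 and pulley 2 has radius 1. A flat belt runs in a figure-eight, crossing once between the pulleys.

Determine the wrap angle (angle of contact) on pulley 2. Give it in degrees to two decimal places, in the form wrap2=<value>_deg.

wrap2=277.18_deg

crossed belt: β = asin((r1+r2)/C) = asin(21/28) = 48.5904°
wrap1 = wrap2 = π + 2β = 277.1808°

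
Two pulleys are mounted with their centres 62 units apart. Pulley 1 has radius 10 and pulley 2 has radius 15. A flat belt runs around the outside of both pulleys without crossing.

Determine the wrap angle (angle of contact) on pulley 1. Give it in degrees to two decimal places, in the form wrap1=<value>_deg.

open belt: β = asin((r2−r1)/C) = asin(5/62) = 4.6257°
wrap1 = π − 2β = 170.7487°
wrap2 = π + 2β = 189.2513°

wrap1=170.75_deg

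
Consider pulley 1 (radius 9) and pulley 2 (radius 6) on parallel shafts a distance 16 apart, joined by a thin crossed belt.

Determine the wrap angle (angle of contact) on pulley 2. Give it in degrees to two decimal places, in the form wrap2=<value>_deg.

crossed belt: β = asin((r1+r2)/C) = asin(15/16) = 69.6359°
wrap1 = wrap2 = π + 2β = 319.2717°

wrap2=319.27_deg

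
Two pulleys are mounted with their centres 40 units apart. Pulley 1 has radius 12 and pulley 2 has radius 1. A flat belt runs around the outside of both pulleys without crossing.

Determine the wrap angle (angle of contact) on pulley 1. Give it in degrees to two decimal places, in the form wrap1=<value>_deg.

wrap1=211.92_deg

open belt: β = asin((r2−r1)/C) = asin(-11/40) = -15.9620°
wrap1 = π − 2β = 211.9240°
wrap2 = π + 2β = 148.0760°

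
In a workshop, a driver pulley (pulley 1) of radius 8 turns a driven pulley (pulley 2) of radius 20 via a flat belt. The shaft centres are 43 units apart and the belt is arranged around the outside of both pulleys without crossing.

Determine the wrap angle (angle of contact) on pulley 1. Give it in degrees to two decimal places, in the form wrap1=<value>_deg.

wrap1=147.59_deg

open belt: β = asin((r2−r1)/C) = asin(12/43) = 16.2047°
wrap1 = π − 2β = 147.5906°
wrap2 = π + 2β = 212.4094°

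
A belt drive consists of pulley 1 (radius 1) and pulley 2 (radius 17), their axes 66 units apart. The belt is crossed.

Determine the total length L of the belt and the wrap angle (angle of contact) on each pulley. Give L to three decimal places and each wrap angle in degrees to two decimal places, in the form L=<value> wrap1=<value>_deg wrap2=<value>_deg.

L=193.489 wrap1=211.65_deg wrap2=211.65_deg

crossed belt: β = asin((r1+r2)/C) = asin(18/66) = 15.8266°
wrap1 = wrap2 = π + 2β = 211.6532°
tangent length = C·cosβ = 63.4980
L = (r1+r2)·wrap + 2·C·cosβ = 18·3.6940 + 2·63.4980 = 193.4889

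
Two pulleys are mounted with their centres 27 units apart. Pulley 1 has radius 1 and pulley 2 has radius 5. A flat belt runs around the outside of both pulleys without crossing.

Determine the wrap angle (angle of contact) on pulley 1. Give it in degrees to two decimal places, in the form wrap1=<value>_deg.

open belt: β = asin((r2−r1)/C) = asin(4/27) = 8.5196°
wrap1 = π − 2β = 162.9608°
wrap2 = π + 2β = 197.0392°

wrap1=162.96_deg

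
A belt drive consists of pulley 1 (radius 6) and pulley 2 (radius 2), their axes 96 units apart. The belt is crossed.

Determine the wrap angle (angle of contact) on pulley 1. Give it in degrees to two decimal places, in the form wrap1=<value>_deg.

crossed belt: β = asin((r1+r2)/C) = asin(8/96) = 4.7802°
wrap1 = wrap2 = π + 2β = 189.5604°

wrap1=189.56_deg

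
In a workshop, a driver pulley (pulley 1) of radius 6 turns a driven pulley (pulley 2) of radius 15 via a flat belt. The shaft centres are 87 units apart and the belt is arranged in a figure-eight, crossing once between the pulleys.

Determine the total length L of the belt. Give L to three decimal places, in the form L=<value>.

crossed belt: β = asin((r1+r2)/C) = asin(21/87) = 13.9680°
wrap1 = wrap2 = π + 2β = 207.9359°
tangent length = C·cosβ = 84.4275
L = (r1+r2)·wrap + 2·C·cosβ = 21·3.6292 + 2·84.4275 = 245.0675

L=245.067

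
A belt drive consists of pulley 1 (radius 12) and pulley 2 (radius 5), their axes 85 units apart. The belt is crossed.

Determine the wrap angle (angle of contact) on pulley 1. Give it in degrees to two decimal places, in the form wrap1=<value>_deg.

crossed belt: β = asin((r1+r2)/C) = asin(17/85) = 11.5370°
wrap1 = wrap2 = π + 2β = 203.0739°

wrap1=203.07_deg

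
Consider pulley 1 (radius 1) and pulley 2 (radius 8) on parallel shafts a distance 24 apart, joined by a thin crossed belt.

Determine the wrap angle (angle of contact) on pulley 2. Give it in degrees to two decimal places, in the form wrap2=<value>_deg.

crossed belt: β = asin((r1+r2)/C) = asin(9/24) = 22.0243°
wrap1 = wrap2 = π + 2β = 224.0486°

wrap2=224.05_deg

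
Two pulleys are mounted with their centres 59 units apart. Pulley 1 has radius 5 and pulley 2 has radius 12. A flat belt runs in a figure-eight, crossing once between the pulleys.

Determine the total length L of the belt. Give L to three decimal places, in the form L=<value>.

L=176.340

crossed belt: β = asin((r1+r2)/C) = asin(17/59) = 16.7464°
wrap1 = wrap2 = π + 2β = 213.4927°
tangent length = C·cosβ = 56.4978
L = (r1+r2)·wrap + 2·C·cosβ = 17·3.7262 + 2·56.4978 = 176.3401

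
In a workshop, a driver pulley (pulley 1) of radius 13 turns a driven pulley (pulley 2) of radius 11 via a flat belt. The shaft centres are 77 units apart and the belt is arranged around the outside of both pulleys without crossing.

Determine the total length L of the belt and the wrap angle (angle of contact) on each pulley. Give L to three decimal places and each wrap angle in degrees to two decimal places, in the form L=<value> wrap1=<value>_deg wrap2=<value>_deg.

open belt: β = asin((r2−r1)/C) = asin(-2/77) = -1.4884°
wrap1 = π − 2β = 182.9767°
wrap2 = π + 2β = 177.0233°
tangent length = C·cosβ = 76.9740
L = r1·wrap1 + r2·wrap2 + 2·C·cosβ = 13·3.1935 + 11·3.0896 + 2·76.9740 = 229.4502

L=229.450 wrap1=182.98_deg wrap2=177.02_deg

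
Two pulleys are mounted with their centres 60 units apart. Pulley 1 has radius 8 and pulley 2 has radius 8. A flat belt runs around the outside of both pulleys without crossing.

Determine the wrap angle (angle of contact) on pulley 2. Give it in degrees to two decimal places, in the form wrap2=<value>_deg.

open belt: β = asin((r2−r1)/C) = asin(0/60) = 0.0000°
wrap1 = π − 2β = 180.0000°
wrap2 = π + 2β = 180.0000°

wrap2=180.00_deg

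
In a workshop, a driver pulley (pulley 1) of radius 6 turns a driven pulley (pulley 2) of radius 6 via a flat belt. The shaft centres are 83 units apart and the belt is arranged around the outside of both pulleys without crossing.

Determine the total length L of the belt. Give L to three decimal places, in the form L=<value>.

L=203.699

open belt: β = asin((r2−r1)/C) = asin(0/83) = 0.0000°
wrap1 = π − 2β = 180.0000°
wrap2 = π + 2β = 180.0000°
tangent length = C·cosβ = 83.0000
L = r1·wrap1 + r2·wrap2 + 2·C·cosβ = 6·3.1416 + 6·3.1416 + 2·83.0000 = 203.6991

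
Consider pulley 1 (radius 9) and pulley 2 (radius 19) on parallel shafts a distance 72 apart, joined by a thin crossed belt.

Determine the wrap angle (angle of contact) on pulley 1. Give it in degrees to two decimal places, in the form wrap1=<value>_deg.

crossed belt: β = asin((r1+r2)/C) = asin(28/72) = 22.8854°
wrap1 = wrap2 = π + 2β = 225.7708°

wrap1=225.77_deg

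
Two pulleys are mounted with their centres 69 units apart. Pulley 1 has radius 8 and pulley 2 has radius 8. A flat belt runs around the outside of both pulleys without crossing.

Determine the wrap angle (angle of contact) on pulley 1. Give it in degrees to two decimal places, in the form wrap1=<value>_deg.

open belt: β = asin((r2−r1)/C) = asin(0/69) = 0.0000°
wrap1 = π − 2β = 180.0000°
wrap2 = π + 2β = 180.0000°

wrap1=180.00_deg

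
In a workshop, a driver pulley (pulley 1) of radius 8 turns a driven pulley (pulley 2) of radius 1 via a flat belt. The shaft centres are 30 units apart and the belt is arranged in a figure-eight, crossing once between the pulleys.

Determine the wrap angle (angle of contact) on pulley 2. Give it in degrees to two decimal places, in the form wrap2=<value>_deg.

wrap2=214.92_deg

crossed belt: β = asin((r1+r2)/C) = asin(9/30) = 17.4576°
wrap1 = wrap2 = π + 2β = 214.9152°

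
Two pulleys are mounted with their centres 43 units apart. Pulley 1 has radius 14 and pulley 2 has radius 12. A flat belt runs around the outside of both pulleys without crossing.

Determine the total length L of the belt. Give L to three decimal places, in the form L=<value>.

L=167.774

open belt: β = asin((r2−r1)/C) = asin(-2/43) = -2.6659°
wrap1 = π − 2β = 185.3318°
wrap2 = π + 2β = 174.6682°
tangent length = C·cosβ = 42.9535
L = r1·wrap1 + r2·wrap2 + 2·C·cosβ = 14·3.2346 + 12·3.0485 + 2·42.9535 = 167.7744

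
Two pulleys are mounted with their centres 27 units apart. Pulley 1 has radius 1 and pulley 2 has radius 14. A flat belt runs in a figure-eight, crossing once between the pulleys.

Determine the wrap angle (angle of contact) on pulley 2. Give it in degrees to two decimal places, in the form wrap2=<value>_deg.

wrap2=247.50_deg

crossed belt: β = asin((r1+r2)/C) = asin(15/27) = 33.7490°
wrap1 = wrap2 = π + 2β = 247.4980°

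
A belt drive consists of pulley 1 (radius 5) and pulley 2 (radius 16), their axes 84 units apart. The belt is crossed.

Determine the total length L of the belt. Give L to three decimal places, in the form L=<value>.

crossed belt: β = asin((r1+r2)/C) = asin(21/84) = 14.4775°
wrap1 = wrap2 = π + 2β = 208.9550°
tangent length = C·cosβ = 81.3327
L = (r1+r2)·wrap + 2·C·cosβ = 21·3.6470 + 2·81.3327 = 239.2513

L=239.251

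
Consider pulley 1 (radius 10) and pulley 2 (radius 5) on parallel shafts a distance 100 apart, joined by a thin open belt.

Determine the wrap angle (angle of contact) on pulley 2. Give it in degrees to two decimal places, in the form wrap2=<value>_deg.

wrap2=174.27_deg

open belt: β = asin((r2−r1)/C) = asin(-5/100) = -2.8660°
wrap1 = π − 2β = 185.7320°
wrap2 = π + 2β = 174.2680°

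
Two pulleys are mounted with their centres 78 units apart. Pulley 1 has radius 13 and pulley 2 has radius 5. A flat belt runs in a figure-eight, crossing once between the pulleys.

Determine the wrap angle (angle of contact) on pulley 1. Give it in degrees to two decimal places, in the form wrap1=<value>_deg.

crossed belt: β = asin((r1+r2)/C) = asin(18/78) = 13.3424°
wrap1 = wrap2 = π + 2β = 206.6847°

wrap1=206.68_deg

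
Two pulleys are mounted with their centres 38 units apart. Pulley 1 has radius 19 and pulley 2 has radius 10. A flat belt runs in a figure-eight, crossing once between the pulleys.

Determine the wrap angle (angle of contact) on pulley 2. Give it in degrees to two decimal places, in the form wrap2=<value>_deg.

wrap2=279.49_deg

crossed belt: β = asin((r1+r2)/C) = asin(29/38) = 49.7434°
wrap1 = wrap2 = π + 2β = 279.4868°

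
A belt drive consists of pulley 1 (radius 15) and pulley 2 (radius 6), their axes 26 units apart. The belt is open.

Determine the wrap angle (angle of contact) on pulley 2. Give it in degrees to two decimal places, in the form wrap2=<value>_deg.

wrap2=139.50_deg

open belt: β = asin((r2−r1)/C) = asin(-9/26) = -20.2522°
wrap1 = π − 2β = 220.5045°
wrap2 = π + 2β = 139.4955°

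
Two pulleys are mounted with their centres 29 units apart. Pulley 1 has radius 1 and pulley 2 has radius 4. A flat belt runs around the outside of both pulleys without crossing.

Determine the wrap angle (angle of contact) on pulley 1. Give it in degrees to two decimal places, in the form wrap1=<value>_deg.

open belt: β = asin((r2−r1)/C) = asin(3/29) = 5.9378°
wrap1 = π − 2β = 168.1245°
wrap2 = π + 2β = 191.8755°

wrap1=168.12_deg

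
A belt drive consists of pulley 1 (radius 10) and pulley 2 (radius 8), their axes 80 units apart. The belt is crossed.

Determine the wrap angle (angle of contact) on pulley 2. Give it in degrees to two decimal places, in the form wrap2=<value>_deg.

wrap2=206.01_deg

crossed belt: β = asin((r1+r2)/C) = asin(18/80) = 13.0029°
wrap1 = wrap2 = π + 2β = 206.0058°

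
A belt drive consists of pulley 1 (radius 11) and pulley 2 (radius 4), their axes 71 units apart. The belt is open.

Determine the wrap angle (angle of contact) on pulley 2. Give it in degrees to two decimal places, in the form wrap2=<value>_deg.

wrap2=168.68_deg

open belt: β = asin((r2−r1)/C) = asin(-7/71) = -5.6581°
wrap1 = π − 2β = 191.3161°
wrap2 = π + 2β = 168.6839°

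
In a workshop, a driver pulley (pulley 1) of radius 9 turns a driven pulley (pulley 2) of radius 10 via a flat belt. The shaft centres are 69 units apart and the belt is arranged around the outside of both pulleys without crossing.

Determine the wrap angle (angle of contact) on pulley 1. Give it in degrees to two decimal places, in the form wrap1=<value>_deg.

wrap1=178.34_deg

open belt: β = asin((r2−r1)/C) = asin(1/69) = 0.8304°
wrap1 = π − 2β = 178.3392°
wrap2 = π + 2β = 181.6608°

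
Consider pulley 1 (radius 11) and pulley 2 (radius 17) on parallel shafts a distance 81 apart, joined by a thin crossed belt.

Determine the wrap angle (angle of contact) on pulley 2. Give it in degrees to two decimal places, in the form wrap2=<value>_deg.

crossed belt: β = asin((r1+r2)/C) = asin(28/81) = 20.2233°
wrap1 = wrap2 = π + 2β = 220.4465°

wrap2=220.45_deg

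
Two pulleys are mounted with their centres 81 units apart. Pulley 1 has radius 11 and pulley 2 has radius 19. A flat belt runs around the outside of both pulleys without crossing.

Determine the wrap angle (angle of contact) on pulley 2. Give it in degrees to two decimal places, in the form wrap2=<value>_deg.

open belt: β = asin((r2−r1)/C) = asin(8/81) = 5.6681°
wrap1 = π − 2β = 168.6638°
wrap2 = π + 2β = 191.3362°

wrap2=191.34_deg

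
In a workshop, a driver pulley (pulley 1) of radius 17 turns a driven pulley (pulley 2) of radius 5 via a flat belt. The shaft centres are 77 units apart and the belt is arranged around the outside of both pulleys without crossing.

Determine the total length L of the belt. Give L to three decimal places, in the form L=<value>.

L=224.989

open belt: β = asin((r2−r1)/C) = asin(-12/77) = -8.9658°
wrap1 = π − 2β = 197.9315°
wrap2 = π + 2β = 162.0685°
tangent length = C·cosβ = 76.0592
L = r1·wrap1 + r2·wrap2 + 2·C·cosβ = 17·3.4546 + 5·2.8286 + 2·76.0592 = 224.9890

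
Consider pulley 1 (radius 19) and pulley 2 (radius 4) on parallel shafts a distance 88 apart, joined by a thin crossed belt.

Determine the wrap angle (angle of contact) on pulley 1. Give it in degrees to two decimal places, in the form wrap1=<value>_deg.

wrap1=210.30_deg

crossed belt: β = asin((r1+r2)/C) = asin(23/88) = 15.1510°
wrap1 = wrap2 = π + 2β = 210.3020°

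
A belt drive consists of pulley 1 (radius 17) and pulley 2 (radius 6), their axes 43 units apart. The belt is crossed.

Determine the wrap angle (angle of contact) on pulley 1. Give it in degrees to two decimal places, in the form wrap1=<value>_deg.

crossed belt: β = asin((r1+r2)/C) = asin(23/43) = 32.3360°
wrap1 = wrap2 = π + 2β = 244.6721°

wrap1=244.67_deg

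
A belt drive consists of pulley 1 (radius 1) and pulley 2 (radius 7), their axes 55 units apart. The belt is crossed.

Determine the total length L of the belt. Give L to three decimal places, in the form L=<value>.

L=136.298

crossed belt: β = asin((r1+r2)/C) = asin(8/55) = 8.3636°
wrap1 = wrap2 = π + 2β = 196.7272°
tangent length = C·cosβ = 54.4151
L = (r1+r2)·wrap + 2·C·cosβ = 8·3.4335 + 2·54.4151 = 136.2984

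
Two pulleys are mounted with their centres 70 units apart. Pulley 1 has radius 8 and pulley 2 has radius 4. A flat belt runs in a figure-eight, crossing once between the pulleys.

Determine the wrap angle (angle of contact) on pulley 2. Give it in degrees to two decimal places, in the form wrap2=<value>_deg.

wrap2=199.74_deg

crossed belt: β = asin((r1+r2)/C) = asin(12/70) = 9.8709°
wrap1 = wrap2 = π + 2β = 199.7418°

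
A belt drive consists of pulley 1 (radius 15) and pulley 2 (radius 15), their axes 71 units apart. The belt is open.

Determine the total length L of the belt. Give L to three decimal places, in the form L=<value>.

L=236.248

open belt: β = asin((r2−r1)/C) = asin(0/71) = 0.0000°
wrap1 = π − 2β = 180.0000°
wrap2 = π + 2β = 180.0000°
tangent length = C·cosβ = 71.0000
L = r1·wrap1 + r2·wrap2 + 2·C·cosβ = 15·3.1416 + 15·3.1416 + 2·71.0000 = 236.2478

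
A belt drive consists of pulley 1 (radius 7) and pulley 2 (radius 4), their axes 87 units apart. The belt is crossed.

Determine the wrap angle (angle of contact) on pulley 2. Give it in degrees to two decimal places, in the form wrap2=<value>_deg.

crossed belt: β = asin((r1+r2)/C) = asin(11/87) = 7.2637°
wrap1 = wrap2 = π + 2β = 194.5275°

wrap2=194.53_deg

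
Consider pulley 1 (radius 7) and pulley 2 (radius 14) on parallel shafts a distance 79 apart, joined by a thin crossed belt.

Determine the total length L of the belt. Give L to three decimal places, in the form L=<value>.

crossed belt: β = asin((r1+r2)/C) = asin(21/79) = 15.4158°
wrap1 = wrap2 = π + 2β = 210.8317°
tangent length = C·cosβ = 76.1577
L = (r1+r2)·wrap + 2·C·cosβ = 21·3.6797 + 2·76.1577 = 229.5893

L=229.589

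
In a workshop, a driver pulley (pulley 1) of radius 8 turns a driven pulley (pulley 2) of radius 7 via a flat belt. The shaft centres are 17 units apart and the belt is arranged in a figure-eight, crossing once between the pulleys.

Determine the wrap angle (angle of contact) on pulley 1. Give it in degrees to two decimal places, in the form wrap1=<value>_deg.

wrap1=303.86_deg

crossed belt: β = asin((r1+r2)/C) = asin(15/17) = 61.9275°
wrap1 = wrap2 = π + 2β = 303.8550°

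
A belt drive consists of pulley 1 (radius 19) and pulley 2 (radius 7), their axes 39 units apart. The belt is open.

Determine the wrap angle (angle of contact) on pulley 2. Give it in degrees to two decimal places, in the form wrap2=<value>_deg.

open belt: β = asin((r2−r1)/C) = asin(-12/39) = -17.9202°
wrap1 = π − 2β = 215.8404°
wrap2 = π + 2β = 144.1596°

wrap2=144.16_deg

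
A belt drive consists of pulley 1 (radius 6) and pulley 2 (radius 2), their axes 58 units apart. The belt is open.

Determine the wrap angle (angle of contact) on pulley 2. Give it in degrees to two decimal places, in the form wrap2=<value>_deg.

wrap2=172.09_deg

open belt: β = asin((r2−r1)/C) = asin(-4/58) = -3.9546°
wrap1 = π − 2β = 187.9091°
wrap2 = π + 2β = 172.0909°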